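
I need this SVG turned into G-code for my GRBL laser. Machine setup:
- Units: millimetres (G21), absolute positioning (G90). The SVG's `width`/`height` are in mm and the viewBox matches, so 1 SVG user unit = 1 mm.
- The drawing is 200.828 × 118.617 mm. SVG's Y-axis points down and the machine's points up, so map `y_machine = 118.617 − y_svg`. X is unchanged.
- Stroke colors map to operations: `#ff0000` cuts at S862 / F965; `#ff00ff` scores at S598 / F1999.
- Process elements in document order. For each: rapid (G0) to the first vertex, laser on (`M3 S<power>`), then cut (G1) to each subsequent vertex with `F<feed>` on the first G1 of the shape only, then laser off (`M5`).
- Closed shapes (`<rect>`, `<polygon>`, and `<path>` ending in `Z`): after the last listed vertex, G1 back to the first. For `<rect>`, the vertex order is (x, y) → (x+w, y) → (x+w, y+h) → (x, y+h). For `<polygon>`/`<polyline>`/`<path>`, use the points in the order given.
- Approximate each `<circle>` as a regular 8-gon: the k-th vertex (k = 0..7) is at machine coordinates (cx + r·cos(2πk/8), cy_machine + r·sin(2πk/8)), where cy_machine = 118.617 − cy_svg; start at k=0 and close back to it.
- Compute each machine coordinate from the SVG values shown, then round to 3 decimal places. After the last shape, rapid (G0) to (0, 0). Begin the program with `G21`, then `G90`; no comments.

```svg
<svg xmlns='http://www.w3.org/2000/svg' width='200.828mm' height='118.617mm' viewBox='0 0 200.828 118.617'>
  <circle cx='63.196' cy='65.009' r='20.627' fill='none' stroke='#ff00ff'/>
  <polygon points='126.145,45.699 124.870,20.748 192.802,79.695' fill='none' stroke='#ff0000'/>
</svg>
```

1 u = 1 mm; y_m = 118.617 − y.

[1] `<circle>` circle, #ff00ff→score S598 F1999: (83.823,53.608) → (77.781,68.193) → (63.196,74.235) → (48.611,68.193) → (42.569,53.608) → (48.611,39.023) → (63.196,32.981) → (77.781,39.023) → (83.823,53.608) (closed)

[2] `<polygon>` closed polygon, #ff0000→cut S862 F965: (126.145,72.918) → (124.870,97.869) → (192.802,38.922) → (126.145,72.918) (closed)

G21
G90
G0 X83.823 Y53.608
M3 S598
G1 X77.781 Y68.193 F1999
G1 X63.196 Y74.235
G1 X48.611 Y68.193
G1 X42.569 Y53.608
G1 X48.611 Y39.023
G1 X63.196 Y32.981
G1 X77.781 Y39.023
G1 X83.823 Y53.608
M5
G0 X126.145 Y72.918
M3 S862
G1 X124.870 Y97.869 F965
G1 X192.802 Y38.922
G1 X126.145 Y72.918
M5
G0 X0.000 Y0.000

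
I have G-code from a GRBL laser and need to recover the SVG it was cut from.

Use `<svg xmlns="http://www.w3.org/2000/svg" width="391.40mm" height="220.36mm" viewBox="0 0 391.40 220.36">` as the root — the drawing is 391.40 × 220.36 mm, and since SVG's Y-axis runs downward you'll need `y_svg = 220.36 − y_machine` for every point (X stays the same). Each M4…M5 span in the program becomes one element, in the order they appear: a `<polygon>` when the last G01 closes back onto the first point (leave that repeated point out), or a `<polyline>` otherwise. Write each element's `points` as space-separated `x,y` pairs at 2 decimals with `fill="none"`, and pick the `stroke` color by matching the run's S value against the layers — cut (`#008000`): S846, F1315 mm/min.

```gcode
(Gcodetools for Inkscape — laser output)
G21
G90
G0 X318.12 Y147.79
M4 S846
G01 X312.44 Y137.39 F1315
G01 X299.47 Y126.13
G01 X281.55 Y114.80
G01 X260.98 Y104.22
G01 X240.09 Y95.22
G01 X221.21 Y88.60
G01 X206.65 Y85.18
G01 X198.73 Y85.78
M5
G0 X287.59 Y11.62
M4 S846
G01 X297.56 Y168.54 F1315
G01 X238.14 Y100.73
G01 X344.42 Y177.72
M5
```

Each laser-on run becomes one SVG element. Flip Y back into SVG space with y_svg = 220.36 − y_machine. Every run uses S846, so all elements get stroke `#008000` (cut).

Run 1: The run is open, so emit a `<polyline>` with points (Y-flipped): 318.12,72.57 312.44,82.97 299.47,94.23 281.55,105.56 260.98,116.14 240.09,125.14 221.21,131.76 206.65,135.18 198.73,134.58.

Run 2: The run is open, so emit a `<polyline>` with points (Y-flipped): 287.59,208.74 297.56,51.82 238.14,119.63 344.42,42.64.

<svg xmlns="http://www.w3.org/2000/svg" width="391.40mm" height="220.36mm" viewBox="0 0 391.40 220.36">
  <polyline points="318.12,72.57 312.44,82.97 299.47,94.23 281.55,105.56 260.98,116.14 240.09,125.14 221.21,131.76 206.65,135.18 198.73,134.58" fill="none" stroke="#008000"/>
  <polyline points="287.59,208.74 297.56,51.82 238.14,119.63 344.42,42.64" fill="none" stroke="#008000"/>
</svg>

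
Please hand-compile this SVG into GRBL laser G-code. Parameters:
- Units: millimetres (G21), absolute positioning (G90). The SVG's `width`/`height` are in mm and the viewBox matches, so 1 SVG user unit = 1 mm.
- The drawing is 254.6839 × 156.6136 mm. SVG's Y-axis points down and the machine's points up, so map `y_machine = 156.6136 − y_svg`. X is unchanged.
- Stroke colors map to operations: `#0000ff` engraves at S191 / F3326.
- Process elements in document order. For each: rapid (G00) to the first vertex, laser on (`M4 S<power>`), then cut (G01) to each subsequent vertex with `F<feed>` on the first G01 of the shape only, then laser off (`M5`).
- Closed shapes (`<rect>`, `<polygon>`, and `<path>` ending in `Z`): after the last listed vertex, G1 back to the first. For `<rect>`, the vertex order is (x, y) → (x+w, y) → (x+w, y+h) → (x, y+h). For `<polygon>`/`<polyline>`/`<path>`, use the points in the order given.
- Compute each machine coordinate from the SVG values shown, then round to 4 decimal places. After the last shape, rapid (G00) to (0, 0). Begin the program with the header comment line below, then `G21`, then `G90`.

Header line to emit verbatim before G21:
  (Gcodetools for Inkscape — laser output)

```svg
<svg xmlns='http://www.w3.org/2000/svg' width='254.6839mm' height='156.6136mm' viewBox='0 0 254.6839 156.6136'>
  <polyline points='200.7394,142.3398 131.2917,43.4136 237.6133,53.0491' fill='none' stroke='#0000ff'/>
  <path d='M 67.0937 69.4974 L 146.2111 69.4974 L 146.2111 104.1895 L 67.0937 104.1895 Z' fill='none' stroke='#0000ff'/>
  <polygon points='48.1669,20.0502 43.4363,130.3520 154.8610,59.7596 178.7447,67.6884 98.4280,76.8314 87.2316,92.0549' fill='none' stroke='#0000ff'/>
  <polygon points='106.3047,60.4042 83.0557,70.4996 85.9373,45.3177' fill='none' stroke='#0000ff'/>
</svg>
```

1 u = 1 mm; y_m = 156.6136 − y.

[1] `<polyline>` open polyline, #0000ff→engrave S191 F3326: (200.7394,14.2738) → (131.2917,113.2000) → (237.6133,103.5645)

[2] `<path>` rectangle, #0000ff→engrave S191 F3326: (67.0937,87.1162) → (146.2111,87.1162) → (146.2111,52.4241) → (67.0937,52.4241) → (67.0937,87.1162) (closed)

[3] `<polygon>` closed polygon, #0000ff→engrave S191 F3326: (48.1669,136.5634) → (43.4363,26.2616) → (154.8610,96.8540) → (178.7447,88.9252) → (98.4280,79.7822) → (87.2316,64.5587) → (48.1669,136.5634) (closed)

[4] `<polygon>` regular polygon, #0000ff→engrave S191 F3326: (106.3047,96.2094) → (83.0557,86.1140) → (85.9373,111.2959) → (106.3047,96.2094) (closed)

(Gcodetools for Inkscape — laser output)
G21
G90
G00 X200.7394 Y14.2738
M4 S191
G01 X131.2917 Y113.2000 F3326
G01 X237.6133 Y103.5645
M5
G00 X67.0937 Y87.1162
M4 S191
G01 X146.2111 Y87.1162 F3326
G01 X146.2111 Y52.4241
G01 X67.0937 Y52.4241
G01 X67.0937 Y87.1162
M5
G00 X48.1669 Y136.5634
M4 S191
G01 X43.4363 Y26.2616 F3326
G01 X154.8610 Y96.8540
G01 X178.7447 Y88.9252
G01 X98.4280 Y79.7822
G01 X87.2316 Y64.5587
G01 X48.1669 Y136.5634
M5
G00 X106.3047 Y96.2094
M4 S191
G01 X83.0557 Y86.1140 F3326
G01 X85.9373 Y111.2959
G01 X106.3047 Y96.2094
M5
G00 X0.0000 Y0.0000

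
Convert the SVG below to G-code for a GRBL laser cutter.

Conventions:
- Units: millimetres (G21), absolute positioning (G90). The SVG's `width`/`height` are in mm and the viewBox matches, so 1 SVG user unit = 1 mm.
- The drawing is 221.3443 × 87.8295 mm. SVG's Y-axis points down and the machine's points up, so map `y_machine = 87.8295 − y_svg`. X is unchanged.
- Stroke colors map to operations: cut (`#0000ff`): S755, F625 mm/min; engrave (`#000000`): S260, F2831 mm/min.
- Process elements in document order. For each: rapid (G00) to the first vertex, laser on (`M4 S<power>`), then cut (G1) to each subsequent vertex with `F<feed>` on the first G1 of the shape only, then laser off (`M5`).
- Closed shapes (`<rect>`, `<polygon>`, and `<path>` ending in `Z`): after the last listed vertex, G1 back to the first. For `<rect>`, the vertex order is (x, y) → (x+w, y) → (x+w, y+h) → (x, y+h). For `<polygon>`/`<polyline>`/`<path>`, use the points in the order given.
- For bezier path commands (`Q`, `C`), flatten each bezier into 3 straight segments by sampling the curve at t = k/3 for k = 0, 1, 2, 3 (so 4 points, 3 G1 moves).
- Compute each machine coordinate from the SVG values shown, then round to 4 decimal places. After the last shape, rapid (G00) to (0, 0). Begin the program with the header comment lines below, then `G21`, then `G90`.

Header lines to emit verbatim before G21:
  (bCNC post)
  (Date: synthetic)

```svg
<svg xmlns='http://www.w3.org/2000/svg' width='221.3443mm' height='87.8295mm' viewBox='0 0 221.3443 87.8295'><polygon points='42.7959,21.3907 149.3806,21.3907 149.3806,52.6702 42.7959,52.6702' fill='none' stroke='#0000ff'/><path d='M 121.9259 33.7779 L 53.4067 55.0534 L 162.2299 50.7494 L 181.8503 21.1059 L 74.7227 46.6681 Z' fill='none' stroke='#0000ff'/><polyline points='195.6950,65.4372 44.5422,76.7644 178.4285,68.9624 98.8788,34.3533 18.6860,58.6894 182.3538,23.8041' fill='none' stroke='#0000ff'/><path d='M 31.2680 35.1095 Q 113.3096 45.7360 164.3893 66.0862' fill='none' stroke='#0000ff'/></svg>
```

(bCNC post)
(Date: synthetic)
G21
G90
G00 X42.7959 Y66.4388
M4 S755
G1 X149.3806 Y66.4388 F625
G1 X149.3806 Y35.1593
G1 X42.7959 Y35.1593
G1 X42.7959 Y66.4388
M5
G00 X121.9259 Y54.0516
M4 S755
G1 X53.4067 Y32.7761 F625
G1 X162.2299 Y37.0801
G1 X181.8503 Y66.7236
G1 X74.7227 Y41.1614
G1 X121.9259 Y54.0516
M5
G00 X195.6950 Y22.3923
M4 S755
G1 X44.5422 Y11.0651 F625
G1 X178.4285 Y18.8671
G1 X98.8788 Y53.4762
G1 X18.6860 Y29.1401
G1 X182.3538 Y64.0254
M5
G00 X31.2680 Y52.7200
M4 S755
G1 X82.5222 Y44.5553 F625
G1 X126.8960 Y34.2297
G1 X164.3893 Y21.7433
M5
G00 X0.0000 Y0.0000

viewBox `0 0 221.3443 87.8295` with mm width/height → 1 unit = 1 mm. Flip: y_m = 87.8295 − y_svg.

**Shape 1** — `<polygon>` rectangle, stroke `#0000ff` → cut (S755, F625). Machine vertices: (42.7959,66.4388) → (149.3806,66.4388) → (149.3806,35.1593) → (42.7959,35.1593) → (42.7959,66.4388). Closed: final G1 returns to the first vertex.

**Shape 2** — `<path>` closed polygon, stroke `#0000ff` → cut (S755, F625). Machine vertices: (121.9259,54.0516) → (53.4067,32.7761) → (162.2299,37.0801) → (181.8503,66.7236) → (74.7227,41.1614) → (121.9259,54.0516). Closed: final G1 returns to the first vertex.

**Shape 3** — `<polyline>` open polyline, stroke `#0000ff` → cut (S755, F625). Machine vertices: (195.6950,22.3923) → (44.5422,11.0651) → (178.4285,18.8671) → (98.8788,53.4762) → (18.6860,29.1401) → (182.3538,64.0254). Open path.

**Shape 4** — `<path>` quadratic bezier, stroke `#0000ff` → cut (S755, F625). Control points (SVG): P0=(31.2680,35.1095), P1=(113.3096,45.7360), P2=(164.3893,66.0862); sampled at t=k/3. Machine vertices: (31.2680,52.7200) → (82.5222,44.5553) → (126.8960,34.2297) → (164.3893,21.7433). Open path.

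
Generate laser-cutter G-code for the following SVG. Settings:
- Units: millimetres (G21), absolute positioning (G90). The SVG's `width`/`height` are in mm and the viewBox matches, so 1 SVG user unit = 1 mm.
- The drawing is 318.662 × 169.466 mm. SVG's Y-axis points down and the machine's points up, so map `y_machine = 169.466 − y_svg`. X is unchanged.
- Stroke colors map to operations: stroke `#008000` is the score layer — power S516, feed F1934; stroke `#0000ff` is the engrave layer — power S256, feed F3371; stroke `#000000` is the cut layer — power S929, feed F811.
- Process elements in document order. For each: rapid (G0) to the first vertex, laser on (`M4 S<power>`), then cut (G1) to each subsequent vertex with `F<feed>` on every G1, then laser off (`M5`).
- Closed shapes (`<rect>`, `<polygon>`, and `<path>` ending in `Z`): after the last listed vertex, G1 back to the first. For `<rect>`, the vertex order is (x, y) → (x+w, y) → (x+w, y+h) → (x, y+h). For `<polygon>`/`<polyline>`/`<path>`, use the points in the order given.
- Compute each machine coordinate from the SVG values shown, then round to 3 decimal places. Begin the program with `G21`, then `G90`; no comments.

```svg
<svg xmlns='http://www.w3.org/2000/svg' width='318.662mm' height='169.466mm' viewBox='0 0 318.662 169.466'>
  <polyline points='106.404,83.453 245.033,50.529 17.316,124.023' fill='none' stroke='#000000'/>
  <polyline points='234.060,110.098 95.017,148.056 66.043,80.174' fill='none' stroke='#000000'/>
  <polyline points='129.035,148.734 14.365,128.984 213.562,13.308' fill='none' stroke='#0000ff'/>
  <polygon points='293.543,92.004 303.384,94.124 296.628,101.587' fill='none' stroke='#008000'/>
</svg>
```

G21
G90
G0 X106.404 Y86.013
M4 S929
G1 X245.033 Y118.937 F811
G1 X17.316 Y45.443 F811
M5
G0 X234.060 Y59.368
M4 S929
G1 X95.017 Y21.410 F811
G1 X66.043 Y89.292 F811
M5
G0 X129.035 Y20.732
M4 S256
G1 X14.365 Y40.482 F3371
G1 X213.562 Y156.158 F3371
M5
G0 X293.543 Y77.462
M4 S516
G1 X303.384 Y75.342 F1934
G1 X296.628 Y67.879 F1934
G1 X293.543 Y77.462 F1934
M5

1 u = 1 mm; y_m = 169.466 − y.

[1] `<polyline>` open polyline, #000000→cut S929 F811: (106.404,86.013) → (245.033,118.937) → (17.316,45.443)

[2] `<polyline>` open polyline, #000000→cut S929 F811: (234.060,59.368) → (95.017,21.410) → (66.043,89.292)

[3] `<polyline>` open polyline, #0000ff→engrave S256 F3371: (129.035,20.732) → (14.365,40.482) → (213.562,156.158)

[4] `<polygon>` regular polygon, #008000→score S516 F1934: (293.543,77.462) → (303.384,75.342) → (296.628,67.879) → (293.543,77.462) (closed)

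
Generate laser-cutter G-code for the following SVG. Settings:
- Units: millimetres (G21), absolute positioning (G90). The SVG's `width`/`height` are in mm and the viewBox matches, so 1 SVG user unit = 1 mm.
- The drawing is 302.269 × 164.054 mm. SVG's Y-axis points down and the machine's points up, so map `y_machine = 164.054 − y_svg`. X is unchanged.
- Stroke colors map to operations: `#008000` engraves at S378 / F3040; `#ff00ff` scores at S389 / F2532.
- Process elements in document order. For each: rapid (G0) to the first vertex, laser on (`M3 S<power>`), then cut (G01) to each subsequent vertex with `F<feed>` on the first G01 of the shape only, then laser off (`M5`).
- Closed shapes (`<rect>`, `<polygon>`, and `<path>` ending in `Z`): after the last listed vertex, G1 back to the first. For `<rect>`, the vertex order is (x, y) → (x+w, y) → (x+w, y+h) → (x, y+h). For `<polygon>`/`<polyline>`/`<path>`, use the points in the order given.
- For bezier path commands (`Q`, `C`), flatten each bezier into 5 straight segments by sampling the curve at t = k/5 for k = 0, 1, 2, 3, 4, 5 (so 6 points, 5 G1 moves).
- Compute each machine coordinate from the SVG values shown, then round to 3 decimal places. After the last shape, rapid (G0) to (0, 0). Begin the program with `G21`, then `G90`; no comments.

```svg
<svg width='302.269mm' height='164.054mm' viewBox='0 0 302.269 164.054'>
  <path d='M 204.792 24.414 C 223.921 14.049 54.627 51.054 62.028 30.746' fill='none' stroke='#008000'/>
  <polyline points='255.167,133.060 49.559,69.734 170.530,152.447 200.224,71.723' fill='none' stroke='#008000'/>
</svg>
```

viewBox `0 0 302.269 164.054` with mm width/height → 1 unit = 1 mm. Flip: y_m = 164.054 − y_svg.

**Shape 1** — `<path>` cubic bezier, stroke `#008000` → engrave (S378, F3040). Control points (SVG): P0=(204.792,24.414), P1=(223.921,14.049), P2=(54.627,51.054), P3=(62.028,30.746); sampled at t=k/5. Machine vertices: (204.792,139.640) → (196.580,141.012) → (160.671,136.040) → (114.593,129.749) → (75.870,127.163) → (62.028,133.308). Open path.

**Shape 2** — `<polyline>` open polyline, stroke `#008000` → engrave (S378, F3040). Machine vertices: (255.167,30.994) → (49.559,94.320) → (170.530,11.607) → (200.224,92.331). Open path.

G21
G90
G0 X204.792 Y139.640
M3 S378
G01 X196.580 Y141.012 F3040
G01 X160.671 Y136.040
G01 X114.593 Y129.749
G01 X75.870 Y127.163
G01 X62.028 Y133.308
M5
G0 X255.167 Y30.994
M3 S378
G01 X49.559 Y94.320 F3040
G01 X170.530 Y11.607
G01 X200.224 Y92.331
M5
G0 X0.000 Y0.000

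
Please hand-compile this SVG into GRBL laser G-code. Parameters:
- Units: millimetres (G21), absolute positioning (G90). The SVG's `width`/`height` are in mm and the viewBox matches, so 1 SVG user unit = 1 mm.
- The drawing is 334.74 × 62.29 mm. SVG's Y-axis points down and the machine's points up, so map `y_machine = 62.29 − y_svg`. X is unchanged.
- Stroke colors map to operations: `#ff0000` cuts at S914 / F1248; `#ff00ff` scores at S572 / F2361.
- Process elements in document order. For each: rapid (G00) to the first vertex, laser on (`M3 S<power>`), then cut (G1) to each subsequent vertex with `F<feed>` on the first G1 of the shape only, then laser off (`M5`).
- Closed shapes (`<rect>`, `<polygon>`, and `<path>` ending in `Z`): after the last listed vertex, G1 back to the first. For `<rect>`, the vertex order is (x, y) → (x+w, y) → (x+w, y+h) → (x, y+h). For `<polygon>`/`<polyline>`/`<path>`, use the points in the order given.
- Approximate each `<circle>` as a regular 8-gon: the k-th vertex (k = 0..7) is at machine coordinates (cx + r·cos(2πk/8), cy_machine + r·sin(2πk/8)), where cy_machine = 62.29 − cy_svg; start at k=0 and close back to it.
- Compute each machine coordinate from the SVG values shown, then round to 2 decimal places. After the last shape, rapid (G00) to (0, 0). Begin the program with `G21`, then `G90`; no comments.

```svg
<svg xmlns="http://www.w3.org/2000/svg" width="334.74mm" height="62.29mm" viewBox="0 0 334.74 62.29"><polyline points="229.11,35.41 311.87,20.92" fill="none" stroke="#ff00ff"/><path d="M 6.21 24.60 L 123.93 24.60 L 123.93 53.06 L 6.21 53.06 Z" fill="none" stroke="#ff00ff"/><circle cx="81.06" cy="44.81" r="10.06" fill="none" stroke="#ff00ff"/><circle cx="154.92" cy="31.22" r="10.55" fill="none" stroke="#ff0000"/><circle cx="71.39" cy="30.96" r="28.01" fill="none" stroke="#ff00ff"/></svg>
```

G21
G90
G00 X229.11 Y26.88
M3 S572
G1 X311.87 Y41.37 F2361
M5
G00 X6.21 Y37.69
M3 S572
G1 X123.93 Y37.69 F2361
G1 X123.93 Y9.23
G1 X6.21 Y9.23
G1 X6.21 Y37.69
M5
G00 X91.12 Y17.48
M3 S572
G1 X88.17 Y24.59 F2361
G1 X81.06 Y27.54
G1 X73.95 Y24.59
G1 X71.00 Y17.48
G1 X73.95 Y10.37
G1 X81.06 Y7.42
G1 X88.17 Y10.37
G1 X91.12 Y17.48
M5
G00 X165.47 Y31.07
M3 S914
G1 X162.38 Y38.53 F1248
G1 X154.92 Y41.62
G1 X147.46 Y38.53
G1 X144.37 Y31.07
G1 X147.46 Y23.61
G1 X154.92 Y20.52
G1 X162.38 Y23.61
G1 X165.47 Y31.07
M5
G00 X99.40 Y31.33
M3 S572
G1 X91.20 Y51.14 F2361
G1 X71.39 Y59.34
G1 X51.58 Y51.14
G1 X43.38 Y31.33
G1 X51.58 Y11.52
G1 X71.39 Y3.32
G1 X91.20 Y11.52
G1 X99.40 Y31.33
M5
G00 X0.00 Y0.00

viewBox `0 0 334.74 62.29` with mm width/height → 1 unit = 1 mm. Flip: y_m = 62.29 − y_svg.

**Shape 1** — `<polyline>` line segment, stroke `#ff00ff` → score (S572, F2361). Machine vertices: (229.11,26.88) → (311.87,41.37). Open path.

**Shape 2** — `<path>` rectangle, stroke `#ff00ff` → score (S572, F2361). Machine vertices: (6.21,37.69) → (123.93,37.69) → (123.93,9.23) → (6.21,9.23) → (6.21,37.69). Closed: final G1 returns to the first vertex.

**Shape 3** — `<circle>` circle, stroke `#ff00ff` → score (S572, F2361). Machine vertices: (91.12,17.48) → (88.17,24.59) → (81.06,27.54) → (73.95,24.59) → (71.00,17.48) → (73.95,10.37) → (81.06,7.42) → (88.17,10.37) → (91.12,17.48). Closed: final G1 returns to the first vertex.

**Shape 4** — `<circle>` circle, stroke `#ff0000` → cut (S914, F1248). Machine vertices: (165.47,31.07) → (162.38,38.53) → (154.92,41.62) → (147.46,38.53) → (144.37,31.07) → (147.46,23.61) → (154.92,20.52) → (162.38,23.61) → (165.47,31.07). Closed: final G1 returns to the first vertex.

**Shape 5** — `<circle>` circle, stroke `#ff00ff` → score (S572, F2361). Machine vertices: (99.40,31.33) → (91.20,51.14) → (71.39,59.34) → (51.58,51.14) → (43.38,31.33) → (51.58,11.52) → (71.39,3.32) → (91.20,11.52) → (99.40,31.33). Closed: final G1 returns to the first vertex.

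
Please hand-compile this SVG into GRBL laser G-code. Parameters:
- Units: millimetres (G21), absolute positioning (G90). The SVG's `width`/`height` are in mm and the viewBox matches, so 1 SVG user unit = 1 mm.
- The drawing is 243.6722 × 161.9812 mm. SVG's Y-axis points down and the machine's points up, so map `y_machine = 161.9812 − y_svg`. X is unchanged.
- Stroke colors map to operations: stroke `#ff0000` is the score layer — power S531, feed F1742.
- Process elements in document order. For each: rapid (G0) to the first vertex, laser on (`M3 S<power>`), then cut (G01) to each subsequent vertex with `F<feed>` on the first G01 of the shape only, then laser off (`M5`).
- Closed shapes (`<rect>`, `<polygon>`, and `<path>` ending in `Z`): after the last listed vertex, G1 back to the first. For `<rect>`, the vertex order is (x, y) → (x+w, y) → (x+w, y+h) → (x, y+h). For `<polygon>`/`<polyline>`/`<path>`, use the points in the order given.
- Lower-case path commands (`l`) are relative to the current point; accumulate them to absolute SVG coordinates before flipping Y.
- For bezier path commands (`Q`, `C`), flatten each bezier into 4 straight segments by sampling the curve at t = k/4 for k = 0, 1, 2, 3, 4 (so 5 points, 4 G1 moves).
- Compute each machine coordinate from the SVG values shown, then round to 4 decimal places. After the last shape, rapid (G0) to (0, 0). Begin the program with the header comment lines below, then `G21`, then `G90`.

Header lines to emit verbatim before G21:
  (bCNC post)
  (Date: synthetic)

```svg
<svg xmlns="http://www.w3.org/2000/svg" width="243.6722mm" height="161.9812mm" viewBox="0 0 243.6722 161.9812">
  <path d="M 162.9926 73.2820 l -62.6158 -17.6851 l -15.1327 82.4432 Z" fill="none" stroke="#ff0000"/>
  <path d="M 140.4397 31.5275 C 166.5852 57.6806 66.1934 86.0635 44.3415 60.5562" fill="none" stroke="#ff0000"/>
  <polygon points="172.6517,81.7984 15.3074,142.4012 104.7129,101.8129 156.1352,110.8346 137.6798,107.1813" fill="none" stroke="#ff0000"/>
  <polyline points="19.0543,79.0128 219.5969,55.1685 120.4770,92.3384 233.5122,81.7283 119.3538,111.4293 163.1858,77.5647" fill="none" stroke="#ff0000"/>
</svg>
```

Since the viewBox matches the mm dimensions, user units are millimetres directly. The only transform is the Y-flip y_m = 161.9812 − y_svg.

Shape 1 is a closed polygon drawn with `<path>`. Its stroke #ff0000 means score at S531, F1742. After flipping Y the toolpath is (162.9926,88.6992) → (100.3768,106.3843) → (85.2441,23.9411) → (162.9926,88.6992), returning to the start.

Shape 2 is a cubic bezier drawn with `<path>`. Its stroke #ff0000 means score at S531, F1742. After flipping Y the toolpath is (140.4397,130.4537) → (139.5274,111.2977) → (110.3896,96.5667) → (72.2523,91.5221) → (44.3415,101.4250).

Shape 3 is a closed polygon drawn with `<polygon>`. Its stroke #ff0000 means score at S531, F1742. After flipping Y the toolpath is (172.6517,80.1828) → (15.3074,19.5800) → (104.7129,60.1683) → (156.1352,51.1466) → (137.6798,54.7999) → (172.6517,80.1828), returning to the start.

Shape 4 is a open polyline drawn with `<polyline>`. Its stroke #ff0000 means score at S531, F1742. After flipping Y the toolpath is (19.0543,82.9684) → (219.5969,106.8127) → (120.4770,69.6428) → (233.5122,80.2529) → (119.3538,50.5519) → (163.1858,84.4165).

(bCNC post)
(Date: synthetic)
G21
G90
G0 X162.9926 Y88.6992
M3 S531
G01 X100.3768 Y106.3843 F1742
G01 X85.2441 Y23.9411
G01 X162.9926 Y88.6992
M5
G0 X140.4397 Y130.4537
M3 S531
G01 X139.5274 Y111.2977 F1742
G01 X110.3896 Y96.5667
G01 X72.2523 Y91.5221
G01 X44.3415 Y101.4250
M5
G0 X172.6517 Y80.1828
M3 S531
G01 X15.3074 Y19.5800 F1742
G01 X104.7129 Y60.1683
G01 X156.1352 Y51.1466
G01 X137.6798 Y54.7999
G01 X172.6517 Y80.1828
M5
G0 X19.0543 Y82.9684
M3 S531
G01 X219.5969 Y106.8127 F1742
G01 X120.4770 Y69.6428
G01 X233.5122 Y80.2529
G01 X119.3538 Y50.5519
G01 X163.1858 Y84.4165
M5
G0 X0.0000 Y0.0000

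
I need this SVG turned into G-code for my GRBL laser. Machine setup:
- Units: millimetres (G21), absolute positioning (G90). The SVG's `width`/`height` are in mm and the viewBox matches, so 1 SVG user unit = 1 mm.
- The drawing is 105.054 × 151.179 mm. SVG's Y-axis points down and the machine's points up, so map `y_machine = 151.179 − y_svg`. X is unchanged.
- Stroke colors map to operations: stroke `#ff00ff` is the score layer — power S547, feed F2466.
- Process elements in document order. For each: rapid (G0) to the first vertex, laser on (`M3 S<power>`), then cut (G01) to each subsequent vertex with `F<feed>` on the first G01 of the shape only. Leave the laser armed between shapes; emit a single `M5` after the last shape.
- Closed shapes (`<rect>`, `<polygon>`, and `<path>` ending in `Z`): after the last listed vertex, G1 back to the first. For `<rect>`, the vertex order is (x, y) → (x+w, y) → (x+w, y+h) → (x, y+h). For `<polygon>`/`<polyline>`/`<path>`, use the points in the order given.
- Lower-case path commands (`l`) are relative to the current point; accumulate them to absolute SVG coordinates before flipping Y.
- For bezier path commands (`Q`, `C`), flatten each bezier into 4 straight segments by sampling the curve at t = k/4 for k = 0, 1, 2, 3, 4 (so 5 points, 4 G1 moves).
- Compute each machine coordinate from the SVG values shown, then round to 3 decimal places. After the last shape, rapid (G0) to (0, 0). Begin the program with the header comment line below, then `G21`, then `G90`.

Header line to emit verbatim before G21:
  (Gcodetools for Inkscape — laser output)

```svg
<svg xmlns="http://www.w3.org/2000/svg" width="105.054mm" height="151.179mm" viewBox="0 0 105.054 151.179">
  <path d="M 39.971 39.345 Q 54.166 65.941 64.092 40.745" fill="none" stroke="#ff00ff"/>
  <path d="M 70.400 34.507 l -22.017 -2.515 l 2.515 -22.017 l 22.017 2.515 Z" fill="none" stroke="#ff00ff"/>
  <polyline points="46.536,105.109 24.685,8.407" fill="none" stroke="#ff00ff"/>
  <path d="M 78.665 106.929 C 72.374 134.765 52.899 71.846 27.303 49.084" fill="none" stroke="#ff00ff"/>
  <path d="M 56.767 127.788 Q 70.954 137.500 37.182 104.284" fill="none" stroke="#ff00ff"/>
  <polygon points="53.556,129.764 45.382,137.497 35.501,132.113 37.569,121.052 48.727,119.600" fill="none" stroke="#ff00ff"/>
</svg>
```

(Gcodetools for Inkscape — laser output)
G21
G90
G0 X39.971 Y111.834
M3 S547
G01 X46.802 Y101.773 F2466
G01 X53.099 Y98.186
G01 X58.862 Y101.073
G01 X64.092 Y110.434
G0 X70.400 Y116.672
M3 S547
G01 X48.383 Y119.187 F2466
G01 X50.898 Y141.204
G01 X72.915 Y138.689
G01 X70.400 Y116.672
G0 X46.536 Y46.070
M3 S547
G01 X24.685 Y142.772 F2466
G0 X78.665 Y44.250
M3 S547
G01 X71.585 Y38.344 F2466
G01 X60.223 Y54.198
G01 X45.242 Y79.540
G01 X27.303 Y102.095
G0 X56.767 Y23.391
M3 S547
G01 X60.863 Y21.218 F2466
G01 X58.964 Y24.411
G01 X51.071 Y32.970
G01 X37.182 Y46.895
G0 X53.556 Y21.415
M3 S547
G01 X45.382 Y13.682 F2466
G01 X35.501 Y19.066
G01 X37.569 Y30.127
G01 X48.727 Y31.579
G01 X53.556 Y21.415
M5
G0 X0.000 Y0.000

viewBox `0 0 105.054 151.179` with mm width/height → 1 unit = 1 mm. Flip: y_m = 151.179 − y_svg.

**Shape 1** — `<path>` quadratic bezier, stroke `#ff00ff` → score (S547, F2466). Control points (SVG): P0=(39.971,39.345), P1=(54.166,65.941), P2=(64.092,40.745); sampled at t=k/4. Machine vertices: (39.971,111.834) → (46.802,101.773) → (53.099,98.186) → (58.862,101.073) → (64.092,110.434). Open path.

**Shape 2** — `<path>` regular polygon, stroke `#ff00ff` → score (S547, F2466). Machine vertices: (70.400,116.672) → (48.383,119.187) → (50.898,141.204) → (72.915,138.689) → (70.400,116.672). Closed: final G1 returns to the first vertex.

**Shape 3** — `<polyline>` line segment, stroke `#ff00ff` → score (S547, F2466). Machine vertices: (46.536,46.070) → (24.685,142.772). Open path.

**Shape 4** — `<path>` cubic bezier, stroke `#ff00ff` → score (S547, F2466). Control points (SVG): P0=(78.665,106.929), P1=(72.374,134.765), P2=(52.899,71.846), P3=(27.303,49.084); sampled at t=k/4. Machine vertices: (78.665,44.250) → (71.585,38.344) → (60.223,54.198) → (45.242,79.540) → (27.303,102.095). Open path.

**Shape 5** — `<path>` quadratic bezier, stroke `#ff00ff` → score (S547, F2466). Control points (SVG): P0=(56.767,127.788), P1=(70.954,137.500), P2=(37.182,104.284); sampled at t=k/4. Machine vertices: (56.767,23.391) → (60.863,21.218) → (58.964,24.411) → (51.071,32.970) → (37.182,46.895). Open path.

**Shape 6** — `<polygon>` regular polygon, stroke `#ff00ff` → score (S547, F2466). Machine vertices: (53.556,21.415) → (45.382,13.682) → (35.501,19.066) → (37.569,30.127) → (48.727,31.579) → (53.556,21.415). Closed: final G1 returns to the first vertex.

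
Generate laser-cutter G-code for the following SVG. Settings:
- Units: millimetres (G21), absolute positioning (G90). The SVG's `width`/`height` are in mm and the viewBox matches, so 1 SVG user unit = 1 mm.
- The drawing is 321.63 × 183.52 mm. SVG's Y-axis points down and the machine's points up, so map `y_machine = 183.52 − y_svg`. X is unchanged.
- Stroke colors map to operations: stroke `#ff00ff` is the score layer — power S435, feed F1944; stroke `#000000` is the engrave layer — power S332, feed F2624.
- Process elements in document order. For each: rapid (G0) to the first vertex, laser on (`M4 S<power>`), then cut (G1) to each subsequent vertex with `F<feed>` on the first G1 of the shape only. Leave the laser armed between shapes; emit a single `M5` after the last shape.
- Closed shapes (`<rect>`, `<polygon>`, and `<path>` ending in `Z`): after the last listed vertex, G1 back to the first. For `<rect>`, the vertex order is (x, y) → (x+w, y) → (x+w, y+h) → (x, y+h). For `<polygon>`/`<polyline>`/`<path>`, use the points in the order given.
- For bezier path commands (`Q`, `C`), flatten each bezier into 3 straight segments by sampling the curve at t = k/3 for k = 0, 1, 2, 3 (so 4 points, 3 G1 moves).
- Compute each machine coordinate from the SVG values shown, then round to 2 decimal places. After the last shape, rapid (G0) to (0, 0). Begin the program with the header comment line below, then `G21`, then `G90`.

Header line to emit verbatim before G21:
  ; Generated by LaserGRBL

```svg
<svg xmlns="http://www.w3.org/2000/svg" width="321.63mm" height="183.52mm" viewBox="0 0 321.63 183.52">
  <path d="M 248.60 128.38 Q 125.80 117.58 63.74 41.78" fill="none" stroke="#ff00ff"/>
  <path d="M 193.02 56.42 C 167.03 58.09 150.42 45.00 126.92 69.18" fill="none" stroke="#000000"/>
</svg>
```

; Generated by LaserGRBL
G21
G90
G0 X248.60 Y55.14
M4 S435
G1 X173.48 Y69.56 F1944
G1 X111.86 Y98.43
G1 X63.74 Y141.74
G0 X193.02 Y127.10
M4 S332
G1 X169.55 Y128.42 F2624
G1 X148.73 Y128.02
G1 X126.92 Y114.34
M5
G0 X0.00 Y0.00

Since the viewBox matches the mm dimensions, user units are millimetres directly. The only transform is the Y-flip y_m = 183.52 − y_svg.

Shape 1 is a quadratic bezier drawn with `<path>`. Its stroke #ff00ff means score at S435, F1944. After flipping Y the toolpath is (248.60,55.14) → (173.48,69.56) → (111.86,98.43) → (63.74,141.74).

Shape 2 is a cubic bezier drawn with `<path>`. Its stroke #000000 means engrave at S332, F2624. After flipping Y the toolpath is (193.02,127.10) → (169.55,128.42) → (148.73,128.02) → (126.92,114.34).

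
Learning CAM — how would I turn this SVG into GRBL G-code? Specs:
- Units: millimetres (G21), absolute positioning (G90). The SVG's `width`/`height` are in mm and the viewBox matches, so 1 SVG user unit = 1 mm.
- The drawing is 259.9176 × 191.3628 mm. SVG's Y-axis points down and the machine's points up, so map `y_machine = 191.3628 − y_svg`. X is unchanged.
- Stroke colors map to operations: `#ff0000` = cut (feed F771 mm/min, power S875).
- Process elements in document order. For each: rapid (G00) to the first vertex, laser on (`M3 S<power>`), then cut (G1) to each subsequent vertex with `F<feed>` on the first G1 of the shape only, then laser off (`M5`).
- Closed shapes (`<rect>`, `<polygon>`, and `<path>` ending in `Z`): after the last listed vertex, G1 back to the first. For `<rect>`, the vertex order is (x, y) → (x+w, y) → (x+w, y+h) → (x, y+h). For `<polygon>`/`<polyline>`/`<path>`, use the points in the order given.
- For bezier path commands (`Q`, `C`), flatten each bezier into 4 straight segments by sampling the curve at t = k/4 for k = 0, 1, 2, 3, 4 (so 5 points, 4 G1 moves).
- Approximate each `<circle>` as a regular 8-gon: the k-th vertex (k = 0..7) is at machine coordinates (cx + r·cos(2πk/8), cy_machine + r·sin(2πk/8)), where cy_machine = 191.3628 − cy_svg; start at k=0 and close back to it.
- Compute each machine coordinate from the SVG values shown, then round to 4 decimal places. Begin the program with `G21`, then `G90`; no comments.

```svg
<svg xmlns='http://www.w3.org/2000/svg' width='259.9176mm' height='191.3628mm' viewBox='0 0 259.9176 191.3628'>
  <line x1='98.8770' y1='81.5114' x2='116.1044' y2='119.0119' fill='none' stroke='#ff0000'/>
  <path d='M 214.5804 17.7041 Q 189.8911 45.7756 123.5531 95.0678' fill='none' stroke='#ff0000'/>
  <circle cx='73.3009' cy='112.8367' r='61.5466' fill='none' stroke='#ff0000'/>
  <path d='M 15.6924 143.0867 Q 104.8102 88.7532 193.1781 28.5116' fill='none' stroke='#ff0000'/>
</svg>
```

viewBox `0 0 259.9176 191.3628` with mm width/height → 1 unit = 1 mm. Flip: y_m = 191.3628 − y_svg.

**Shape 1** — `<line>` line segment, stroke `#ff0000` → cut (S875, F771). Machine vertices: (98.8770,109.8514) → (116.1044,72.3509). Open path.

**Shape 2** — `<path>` quadratic bezier, stroke `#ff0000` → cut (S875, F771). Control points (SVG): P0=(214.5804,17.7041), P1=(189.8911,45.7756), P2=(123.5531,95.0678); sampled at t=k/4. Machine vertices: (214.5804,173.6587) → (199.6327,158.2967) → (179.4789,140.2820) → (154.1191,119.6148) → (123.5531,96.2950). Open path.

**Shape 3** — `<circle>` circle, stroke `#ff0000` → cut (S875, F771). Machine vertices: (134.8475,78.5261) → (116.8209,122.0461) → (73.3009,140.0727) → (29.7809,122.0461) → (11.7543,78.5261) → (29.7809,35.0061) → (73.3009,16.9795) → (116.8209,35.0061) → (134.8475,78.5261). Closed: final G1 returns to the first vertex.

**Shape 4** — `<path>` quadratic bezier, stroke `#ff0000` → cut (S875, F771). Control points (SVG): P0=(15.6924,143.0867), P1=(104.8102,88.7532), P2=(193.1781,28.5116); sampled at t=k/4. Machine vertices: (15.6924,48.2761) → (60.2044,75.8121) → (104.6227,104.0866) → (148.9473,133.0997) → (193.1781,162.8512). Open path.

G21
G90
G00 X98.8770 Y109.8514
M3 S875
G1 X116.1044 Y72.3509 F771
M5
G00 X214.5804 Y173.6587
M3 S875
G1 X199.6327 Y158.2967 F771
G1 X179.4789 Y140.2820
G1 X154.1191 Y119.6148
G1 X123.5531 Y96.2950
M5
G00 X134.8475 Y78.5261
M3 S875
G1 X116.8209 Y122.0461 F771
G1 X73.3009 Y140.0727
G1 X29.7809 Y122.0461
G1 X11.7543 Y78.5261
G1 X29.7809 Y35.0061
G1 X73.3009 Y16.9795
G1 X116.8209 Y35.0061
G1 X134.8475 Y78.5261
M5
G00 X15.6924 Y48.2761
M3 S875
G1 X60.2044 Y75.8121 F771
G1 X104.6227 Y104.0866
G1 X148.9473 Y133.0997
G1 X193.1781 Y162.8512
M5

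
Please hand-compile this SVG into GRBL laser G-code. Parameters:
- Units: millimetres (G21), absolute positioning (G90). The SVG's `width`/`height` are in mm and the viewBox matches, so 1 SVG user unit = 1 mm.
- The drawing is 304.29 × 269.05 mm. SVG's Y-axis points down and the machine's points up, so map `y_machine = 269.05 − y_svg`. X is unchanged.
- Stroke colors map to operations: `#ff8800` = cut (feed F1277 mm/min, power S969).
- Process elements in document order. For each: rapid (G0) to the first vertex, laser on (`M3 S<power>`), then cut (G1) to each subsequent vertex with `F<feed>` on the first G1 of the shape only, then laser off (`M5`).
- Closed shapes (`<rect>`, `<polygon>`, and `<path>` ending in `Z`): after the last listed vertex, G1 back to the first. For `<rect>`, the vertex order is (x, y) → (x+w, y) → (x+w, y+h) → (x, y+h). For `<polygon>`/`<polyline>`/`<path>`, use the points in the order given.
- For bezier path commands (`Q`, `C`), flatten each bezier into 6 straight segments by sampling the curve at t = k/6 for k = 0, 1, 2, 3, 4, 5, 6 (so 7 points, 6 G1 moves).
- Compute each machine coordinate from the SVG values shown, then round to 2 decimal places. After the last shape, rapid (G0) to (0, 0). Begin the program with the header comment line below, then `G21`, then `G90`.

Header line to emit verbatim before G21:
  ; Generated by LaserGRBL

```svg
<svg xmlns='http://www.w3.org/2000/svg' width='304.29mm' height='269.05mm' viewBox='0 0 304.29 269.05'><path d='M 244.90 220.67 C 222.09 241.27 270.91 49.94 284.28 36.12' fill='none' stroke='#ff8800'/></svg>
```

; Generated by LaserGRBL
G21
G90
G0 X244.90 Y48.38
M3 S969
G1 X238.97 Y53.94 F1277
G1 X242.00 Y84.00
G1 X251.02 Y127.75
G1 X263.06 Y174.36
G1 X275.14 Y213.03
G1 X284.28 Y232.93
M5
G0 X0.00 Y0.00

1 u = 1 mm; y_m = 269.05 − y.

[1] `<path>` cubic bezier, #ff8800→cut S969 F1277: (244.90,48.38) → (238.97,53.94) → (242.00,84.00) → (251.02,127.75) → (263.06,174.36) → (275.14,213.03) → (284.28,232.93)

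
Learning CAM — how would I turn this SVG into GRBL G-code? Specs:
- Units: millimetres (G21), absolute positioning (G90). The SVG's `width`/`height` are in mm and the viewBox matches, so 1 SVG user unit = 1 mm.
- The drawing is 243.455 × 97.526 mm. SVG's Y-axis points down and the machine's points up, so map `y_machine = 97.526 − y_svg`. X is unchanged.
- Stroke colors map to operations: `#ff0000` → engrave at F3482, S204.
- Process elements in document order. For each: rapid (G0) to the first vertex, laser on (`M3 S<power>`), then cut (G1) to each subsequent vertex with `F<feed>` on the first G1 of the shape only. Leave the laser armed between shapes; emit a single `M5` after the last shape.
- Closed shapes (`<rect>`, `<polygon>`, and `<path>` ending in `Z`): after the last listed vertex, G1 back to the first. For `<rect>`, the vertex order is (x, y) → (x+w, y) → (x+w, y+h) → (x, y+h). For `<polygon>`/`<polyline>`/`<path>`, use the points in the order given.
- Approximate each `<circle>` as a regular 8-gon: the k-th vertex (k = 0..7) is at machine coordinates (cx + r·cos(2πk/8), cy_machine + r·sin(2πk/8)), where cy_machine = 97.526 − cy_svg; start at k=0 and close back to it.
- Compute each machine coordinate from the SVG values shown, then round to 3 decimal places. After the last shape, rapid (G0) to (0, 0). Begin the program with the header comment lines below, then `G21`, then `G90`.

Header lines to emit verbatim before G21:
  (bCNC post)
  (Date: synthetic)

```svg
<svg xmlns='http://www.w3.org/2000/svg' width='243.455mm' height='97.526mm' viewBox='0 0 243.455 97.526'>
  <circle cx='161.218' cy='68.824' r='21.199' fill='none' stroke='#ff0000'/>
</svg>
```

(bCNC post)
(Date: synthetic)
G21
G90
G0 X182.417 Y28.702
M3 S204
G1 X176.208 Y43.692 F3482
G1 X161.218 Y49.901
G1 X146.228 Y43.692
G1 X140.019 Y28.702
G1 X146.228 Y13.712
G1 X161.218 Y7.503
G1 X176.208 Y13.712
G1 X182.417 Y28.702
M5
G0 X0.000 Y0.000

1 u = 1 mm; y_m = 97.526 − y.

[1] `<circle>` circle, #ff0000→engrave S204 F3482: (182.417,28.702) → (176.208,43.692) → (161.218,49.901) → (146.228,43.692) → (140.019,28.702) → (146.228,13.712) → (161.218,7.503) → (176.208,13.712) → (182.417,28.702) (closed)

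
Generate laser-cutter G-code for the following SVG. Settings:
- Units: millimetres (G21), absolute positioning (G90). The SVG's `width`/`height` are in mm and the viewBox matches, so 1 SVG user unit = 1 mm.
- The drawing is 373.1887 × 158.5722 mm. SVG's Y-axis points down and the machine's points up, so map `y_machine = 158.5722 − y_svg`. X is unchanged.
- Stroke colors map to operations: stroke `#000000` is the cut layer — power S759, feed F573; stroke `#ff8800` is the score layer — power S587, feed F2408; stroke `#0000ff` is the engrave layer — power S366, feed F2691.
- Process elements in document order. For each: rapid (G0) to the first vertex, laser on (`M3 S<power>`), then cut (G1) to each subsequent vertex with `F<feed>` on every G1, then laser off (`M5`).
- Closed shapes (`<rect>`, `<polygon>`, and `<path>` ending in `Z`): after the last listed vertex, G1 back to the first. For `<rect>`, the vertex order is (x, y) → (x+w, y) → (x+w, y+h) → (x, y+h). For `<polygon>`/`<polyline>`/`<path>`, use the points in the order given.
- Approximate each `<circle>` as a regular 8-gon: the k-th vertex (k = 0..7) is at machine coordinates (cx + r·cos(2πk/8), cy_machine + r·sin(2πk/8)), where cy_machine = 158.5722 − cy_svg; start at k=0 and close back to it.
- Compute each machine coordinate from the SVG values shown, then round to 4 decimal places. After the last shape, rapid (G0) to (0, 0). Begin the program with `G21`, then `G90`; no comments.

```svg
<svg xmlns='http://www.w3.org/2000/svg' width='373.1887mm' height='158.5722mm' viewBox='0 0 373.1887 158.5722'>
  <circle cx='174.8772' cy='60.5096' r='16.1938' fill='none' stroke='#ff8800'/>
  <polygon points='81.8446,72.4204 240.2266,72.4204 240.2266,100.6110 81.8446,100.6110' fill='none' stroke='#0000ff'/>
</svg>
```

Since the viewBox matches the mm dimensions, user units are millimetres directly. The only transform is the Y-flip y_m = 158.5722 − y_svg.

Shape 1 is a circle drawn with `<circle>`. Its stroke #ff8800 means score at S587, F2408. After flipping Y the toolpath is (191.0710,98.0626) → (186.3279,109.5133) → (174.8772,114.2564) → (163.4265,109.5133) → (158.6834,98.0626) → (163.4265,86.6119) → (174.8772,81.8688) → (186.3279,86.6119) → (191.0710,98.0626), returning to the start.

Shape 2 is a rectangle drawn with `<polygon>`. Its stroke #0000ff means engrave at S366, F2691. After flipping Y the toolpath is (81.8446,86.1518) → (240.2266,86.1518) → (240.2266,57.9612) → (81.8446,57.9612) → (81.8446,86.1518), returning to the start.

G21
G90
G0 X191.0710 Y98.0626
M3 S587
G1 X186.3279 Y109.5133 F2408
G1 X174.8772 Y114.2564 F2408
G1 X163.4265 Y109.5133 F2408
G1 X158.6834 Y98.0626 F2408
G1 X163.4265 Y86.6119 F2408
G1 X174.8772 Y81.8688 F2408
G1 X186.3279 Y86.6119 F2408
G1 X191.0710 Y98.0626 F2408
M5
G0 X81.8446 Y86.1518
M3 S366
G1 X240.2266 Y86.1518 F2691
G1 X240.2266 Y57.9612 F2691
G1 X81.8446 Y57.9612 F2691
G1 X81.8446 Y86.1518 F2691
M5
G0 X0.0000 Y0.0000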